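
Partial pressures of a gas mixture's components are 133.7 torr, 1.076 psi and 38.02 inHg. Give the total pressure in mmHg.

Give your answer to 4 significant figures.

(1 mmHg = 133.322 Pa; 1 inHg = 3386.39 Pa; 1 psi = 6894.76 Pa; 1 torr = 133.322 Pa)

1155 mmHg

133.7 torr × 133.322 = 17825.2 Pa
1.076 psi × 6894.76 = 7418.76 Pa
38.02 inHg × 3386.39 = 128751 Pa
Sum: 17825.2 + 7418.76 + 128751 = 153995 Pa
In mmHg: 153995 / 133.322 = 1155.06 mmHg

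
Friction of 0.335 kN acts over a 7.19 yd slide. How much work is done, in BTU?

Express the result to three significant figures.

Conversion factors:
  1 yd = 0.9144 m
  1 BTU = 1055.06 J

2.09 BTU

0.335 kN × 1000 → 335 N
7.19 yd × 0.9144 → 6.57454 m
W = F × d = 335 N × 6.57454 m = 2202.47 J
2202.47 J ÷ (1055.06 J/BTU) = 2.08753 BTU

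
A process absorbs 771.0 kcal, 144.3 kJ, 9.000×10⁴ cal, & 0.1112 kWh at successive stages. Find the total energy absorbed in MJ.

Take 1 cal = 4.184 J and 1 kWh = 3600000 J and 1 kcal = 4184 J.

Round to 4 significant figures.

4.147 MJ

771.0 kcal × 4184 = 3.22586×10⁶ J
144.3 kJ × 1000 = 144300 J
9.000×10⁴ cal × 4.184 = 376560 J
0.1112 kWh × 3600000 = 400320 J
Combined: 3.22586×10⁶ + 144300 + 376560 + 400320 = 4.14704×10⁶ J
In MJ: 4.14704×10⁶ / 1000000 = 4.14704 MJ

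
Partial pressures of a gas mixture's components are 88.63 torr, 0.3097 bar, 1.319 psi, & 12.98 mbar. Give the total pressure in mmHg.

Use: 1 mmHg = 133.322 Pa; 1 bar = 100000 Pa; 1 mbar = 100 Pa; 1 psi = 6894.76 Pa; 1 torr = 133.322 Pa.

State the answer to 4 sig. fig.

398.9 mmHg

88.63 torr × 133.322 = 11816.3 Pa
0.3097 bar × 100000 = 30970 Pa
1.319 psi × 6894.76 = 9094.19 Pa
12.98 mbar × 100 = 1298 Pa
Combined: 11816.3 + 30970 + 9094.19 + 1298 = 53178.5 Pa
In mmHg: 53178.5 / 133.322 = 398.873 mmHg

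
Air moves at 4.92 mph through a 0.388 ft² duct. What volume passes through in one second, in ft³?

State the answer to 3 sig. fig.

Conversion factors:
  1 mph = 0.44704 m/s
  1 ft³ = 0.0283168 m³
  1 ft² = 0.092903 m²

2.80 ft³

4.92 mph × 0.44704 = 2.19944 m/s
0.388 ft² × 0.092903 = 0.0360464 m²
V = v × A × t = 2.19944 m/s × 0.0360464 m² × 1 s = 0.0792819 m³
0.0792819 m³ ÷ (0.0283168 m³/ft³) = 2.79982 ft³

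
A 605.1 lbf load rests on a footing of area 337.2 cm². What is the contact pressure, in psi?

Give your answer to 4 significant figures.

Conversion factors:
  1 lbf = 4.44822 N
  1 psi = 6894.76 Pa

11.58 psi

605.1 lbf × 4.44822 = 2691.62 N
337.2 cm² × 0.0001 = 0.03372 m²
P = F / A = 2691.62 N / 0.03372 m² = 79822.7 Pa
79822.7 Pa ÷ (6894.76 Pa/psi) = 11.5773 psi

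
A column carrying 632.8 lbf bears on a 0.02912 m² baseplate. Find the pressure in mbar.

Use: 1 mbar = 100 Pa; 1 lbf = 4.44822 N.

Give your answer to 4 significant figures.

632.8 lbf × 4.44822 = 2814.83 N
P = F / A = 2814.83 N / 0.02912 m² = 96663.1 Pa
96663.1 Pa ÷ (100 Pa/mbar) = 966.631 mbar

966.6 mbar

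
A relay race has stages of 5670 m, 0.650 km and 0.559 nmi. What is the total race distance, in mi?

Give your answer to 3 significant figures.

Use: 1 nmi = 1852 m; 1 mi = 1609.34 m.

5670 m (already m)
0.650 km × 1000 → 650 m
0.559 nmi × 1852 → 1035.27 m
Total: 5670 + 650 + 1035.27 = 7355.27 m
In mi: 7355.27 / 1609.34 = 4.57036 mi

4.57 mi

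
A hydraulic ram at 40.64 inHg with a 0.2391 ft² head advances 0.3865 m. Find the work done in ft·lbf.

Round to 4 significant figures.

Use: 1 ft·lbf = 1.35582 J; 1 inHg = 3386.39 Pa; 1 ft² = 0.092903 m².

871.5 ft·lbf

40.64 inHg → 137623 Pa
0.2391 ft² → 0.0222131 m²
F = P × A = 137623 × 0.0222131 = 3057.03 N
W = F × d = 3057.03 × 0.3865 = 1181.54 J
In ft·lbf: 1181.54 / 1.35582 = 871.458 ft·lbf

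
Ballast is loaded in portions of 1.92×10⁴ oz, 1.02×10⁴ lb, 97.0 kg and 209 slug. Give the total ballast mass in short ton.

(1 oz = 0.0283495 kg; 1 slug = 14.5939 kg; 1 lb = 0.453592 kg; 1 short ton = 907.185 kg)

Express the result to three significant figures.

1.92×10⁴ oz × 0.0283495 → 544.31 kg
1.02×10⁴ lb × 0.453592 → 4626.64 kg
97.0 kg (already kg)
209 slug × 14.5939 → 3050.13 kg
Total: 544.31 + 4626.64 + 97 + 3050.13 = 8318.08 kg
In short ton: 8318.08 / 907.185 = 9.16911 short ton

9.17 short ton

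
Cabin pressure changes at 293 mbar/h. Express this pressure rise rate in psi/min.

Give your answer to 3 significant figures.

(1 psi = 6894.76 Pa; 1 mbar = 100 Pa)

293 mbar/h × 100 Pa/mbar ÷ 3600 s/h = 8.13889 Pa/s
8.13889 Pa/s ÷ 6894.76 Pa/psi × 60 s/min = 0.0708267 psi/min

0.0708 psi/min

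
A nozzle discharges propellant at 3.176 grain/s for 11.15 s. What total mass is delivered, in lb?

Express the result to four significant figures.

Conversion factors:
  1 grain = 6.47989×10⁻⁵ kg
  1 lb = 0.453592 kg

3.176 grain/s → 2.05801×10⁻⁴ kg/s
m = ṁ × t = 2.05801×10⁻⁴ × 11.15 = 0.00229468 kg
In lb: 0.00229468 / 0.453592 = 0.00505891 lb

0.005059 lb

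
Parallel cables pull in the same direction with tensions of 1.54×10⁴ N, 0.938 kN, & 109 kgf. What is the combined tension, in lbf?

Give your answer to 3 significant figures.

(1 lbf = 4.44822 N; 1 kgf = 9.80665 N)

1.54×10⁴ N (already N)
0.938 kN × 1000 = 938 N
109 kgf × 9.80665 = 1068.92 N
Total: 15400 + 938 + 1068.92 = 17406.9 N
In lbf: 17406.9 / 4.44822 = 3913.23 lbf

3910 lbf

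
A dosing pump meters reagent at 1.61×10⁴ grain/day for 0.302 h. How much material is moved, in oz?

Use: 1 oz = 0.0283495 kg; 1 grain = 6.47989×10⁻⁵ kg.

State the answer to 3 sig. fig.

0.463 oz

1.61×10⁴ grain/day → 1.20748×10⁻⁵ kg/s
0.302 h → 1087.2 s
m = ṁ × t = 1.20748×10⁻⁵ × 1087.2 = 0.0131277 kg
In oz: 0.0131277 / 0.0283495 = 0.463066 oz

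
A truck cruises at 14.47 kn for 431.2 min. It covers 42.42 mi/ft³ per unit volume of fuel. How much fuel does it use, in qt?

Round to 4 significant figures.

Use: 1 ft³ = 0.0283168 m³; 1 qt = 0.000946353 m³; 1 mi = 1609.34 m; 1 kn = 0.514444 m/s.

84.41 qt

14.47 kn → 7.444 m/s
431.2 min → 25872 s
d = v × t = 7.444 × 25872 = 192591 m
42.42 mi/ft³ → 2.41087×10⁶ m/m³
V = d / (distance per unit fuel) = 192591 / 2.41087×10⁶ = 0.0798844 m³
In qt: 0.0798844 / 0.000946353 = 84.4129 qt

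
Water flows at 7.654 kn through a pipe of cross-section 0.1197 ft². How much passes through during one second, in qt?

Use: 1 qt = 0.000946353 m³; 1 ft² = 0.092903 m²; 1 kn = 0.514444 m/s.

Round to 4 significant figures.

7.654 kn × 0.514444 = 3.93755 m/s
0.1197 ft² × 0.092903 = 0.0111205 m²
V = v × A × t = 3.93755 m/s × 0.0111205 m² × 1 s = 0.0437875 m³
0.0437875 m³ ÷ (0.000946353 m³/qt) = 46.2697 qt

46.27 qt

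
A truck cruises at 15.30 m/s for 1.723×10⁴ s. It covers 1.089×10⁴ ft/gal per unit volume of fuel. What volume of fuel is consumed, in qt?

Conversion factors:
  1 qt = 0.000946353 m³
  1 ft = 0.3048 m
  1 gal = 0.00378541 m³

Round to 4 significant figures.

d = v × t = 15.3 × 17230 = 263619 m
1.089×10⁴ ft/gal → 876859 m/m³
V = d / (distance per unit fuel) = 263619 / 876859 = 0.30064 m³
In qt: 0.30064 / 0.000946353 = 317.683 qt

317.7 qt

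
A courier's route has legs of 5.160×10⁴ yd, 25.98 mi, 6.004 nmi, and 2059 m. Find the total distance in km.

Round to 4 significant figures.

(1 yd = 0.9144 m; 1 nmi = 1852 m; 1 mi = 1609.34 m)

5.160×10⁴ yd × 0.9144 → 47183 m
25.98 mi × 1609.34 → 41810.7 m
6.004 nmi × 1852 → 11119.4 m
2059 m (already m)
Sum: 47183 + 41810.7 + 11119.4 + 2059 = 102172 m
In km: 102172 / 1000 = 102.172 km

102.2 km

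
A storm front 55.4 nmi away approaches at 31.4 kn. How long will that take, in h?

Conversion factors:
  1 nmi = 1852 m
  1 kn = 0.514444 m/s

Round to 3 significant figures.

55.4 nmi × 1852 = 102601 m
31.4 kn × 0.514444 = 16.1535 m/s
t = d / v = 102601 m / 16.1535 m/s = 6351.63 s
6351.63 s ÷ (3600 s/h) = 1.76434 h

1.76 h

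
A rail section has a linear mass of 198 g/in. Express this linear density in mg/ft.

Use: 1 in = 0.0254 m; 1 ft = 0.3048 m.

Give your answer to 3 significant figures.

198 g/in × 0.001 kg/g ÷ 0.0254 m/in = 7.79528 kg/m
7.79528 kg/m ÷ 10⁻⁶ kg/mg × 0.3048 m/ft = 2.376×10⁶ mg/ft

2.38×10⁶ mg/ft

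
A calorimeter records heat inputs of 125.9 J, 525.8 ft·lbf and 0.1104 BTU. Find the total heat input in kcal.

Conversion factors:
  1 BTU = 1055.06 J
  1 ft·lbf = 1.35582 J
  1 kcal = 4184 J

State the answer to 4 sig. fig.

125.9 J (already J)
525.8 ft·lbf × 1.35582 = 712.89 J
0.1104 BTU × 1055.06 = 116.479 J
Total: 125.9 + 712.89 + 116.479 = 955.269 J
In kcal: 955.269 / 4184 = 0.228315 kcal

0.2283 kcal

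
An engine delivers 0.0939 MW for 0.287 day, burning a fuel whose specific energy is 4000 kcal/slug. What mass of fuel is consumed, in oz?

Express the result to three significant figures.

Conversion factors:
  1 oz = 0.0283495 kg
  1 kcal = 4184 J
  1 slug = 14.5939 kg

0.0939 MW → 93900 W
0.287 day → 24796.8 s
E = P × t = 93900 × 24796.8 = 2.32842×10⁹ J
4000 kcal/slug → 1.14678×10⁶ J/kg
m = E / e_s = 2.32842×10⁹ / 1.14678×10⁶ = 2030.4 kg
In oz: 2030.4 / 0.0283495 = 71620.3 oz

7.16×10⁴ oz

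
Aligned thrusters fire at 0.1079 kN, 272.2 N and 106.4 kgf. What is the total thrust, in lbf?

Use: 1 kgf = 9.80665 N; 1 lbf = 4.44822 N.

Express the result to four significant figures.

320.0 lbf

0.1079 kN × 1000 = 107.9 N
272.2 N (already N)
106.4 kgf × 9.80665 = 1043.43 N
Sum: 107.9 + 272.2 + 1043.43 = 1423.53 N
In lbf: 1423.53 / 4.44822 = 320.022 lbf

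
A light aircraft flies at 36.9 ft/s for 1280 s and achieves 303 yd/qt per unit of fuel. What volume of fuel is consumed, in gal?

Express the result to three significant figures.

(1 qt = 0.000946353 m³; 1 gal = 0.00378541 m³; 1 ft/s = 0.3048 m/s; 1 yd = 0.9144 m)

36.9 ft/s → 11.2471 m/s
d = v × t = 11.2471 × 1280 = 14396.3 m
303 yd/qt → 292769 m/m³
V = d / (distance per unit fuel) = 14396.3 / 292769 = 0.0491729 m³
In gal: 0.0491729 / 0.00378541 = 12.9901 gal

13.0 gal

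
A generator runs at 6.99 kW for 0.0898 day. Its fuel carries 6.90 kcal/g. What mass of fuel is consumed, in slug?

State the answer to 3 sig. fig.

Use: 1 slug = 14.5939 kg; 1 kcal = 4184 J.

6.99 kW → 6990 W
0.0898 day → 7758.72 s
E = P × t = 6990 × 7758.72 = 5.42335×10⁷ J
6.90 kcal/g → 2.88696×10⁷ J/kg
m = E / e_s = 5.42335×10⁷ / 2.88696×10⁷ = 1.87857 kg
In slug: 1.87857 / 14.5939 = 0.128723 slug

0.129 slug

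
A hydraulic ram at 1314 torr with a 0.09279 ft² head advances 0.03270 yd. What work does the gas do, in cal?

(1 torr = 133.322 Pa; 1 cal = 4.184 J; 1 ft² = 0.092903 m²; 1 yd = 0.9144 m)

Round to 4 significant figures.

10.79 cal

1314 torr → 175185 Pa
0.09279 ft² → 0.00862047 m²
F = P × A = 175185 × 0.00862047 = 1510.18 N
0.03270 yd → 0.0299009 m
W = F × d = 1510.18 × 0.0299009 = 45.1557 J
In cal: 45.1557 / 4.184 = 10.7925 cal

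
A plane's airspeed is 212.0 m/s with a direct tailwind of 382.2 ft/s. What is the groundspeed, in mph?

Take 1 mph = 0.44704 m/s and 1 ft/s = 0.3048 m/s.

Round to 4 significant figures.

734.8 mph

212.0 m/s (already m/s)
382.2 ft/s × 0.3048 = 116.495 m/s
Combined: 212 + 116.495 = 328.495 m/s
In mph: 328.495 / 0.44704 = 734.822 mph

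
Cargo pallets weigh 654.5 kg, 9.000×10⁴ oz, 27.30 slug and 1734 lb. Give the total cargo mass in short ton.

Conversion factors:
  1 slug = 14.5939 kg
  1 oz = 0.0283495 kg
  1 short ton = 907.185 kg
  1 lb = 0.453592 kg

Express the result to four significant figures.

654.5 kg (already kg)
9.000×10⁴ oz × 0.0283495 → 2551.46 kg
27.30 slug × 14.5939 → 398.413 kg
1734 lb × 0.453592 → 786.529 kg
Total: 654.5 + 2551.46 + 398.413 + 786.529 = 4390.9 kg
In short ton: 4390.9 / 907.185 = 4.84014 short ton

4.840 short ton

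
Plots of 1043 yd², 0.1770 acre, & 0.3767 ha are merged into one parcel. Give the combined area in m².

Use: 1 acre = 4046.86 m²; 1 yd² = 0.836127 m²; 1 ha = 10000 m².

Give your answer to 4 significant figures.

5355 m²

1043 yd² × 0.836127 = 872.08 m²
0.1770 acre × 4046.86 = 716.294 m²
0.3767 ha × 10000 = 3767 m²
Combined: 872.08 + 716.294 + 3767 = 5355.37 m²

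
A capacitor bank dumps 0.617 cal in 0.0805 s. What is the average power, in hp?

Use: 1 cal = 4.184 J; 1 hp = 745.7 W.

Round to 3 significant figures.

0.617 cal × 4.184 → 2.58153 J
P = E / t = 2.58153 J / 0.0805 s = 32.0687 W
32.0687 W ÷ (745.7 W/hp) = 0.0430048 hp

0.0430 hp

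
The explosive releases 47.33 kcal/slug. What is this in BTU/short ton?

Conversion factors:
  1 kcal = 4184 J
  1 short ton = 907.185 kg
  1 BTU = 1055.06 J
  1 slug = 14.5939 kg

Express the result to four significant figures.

1.167×10⁴ BTU/short ton

47.33 kcal/slug × 4184 J/kcal ÷ 14.5939 kg/slug = 13569.3 J/kg
13569.3 J/kg ÷ 1055.06 J/BTU × 907.185 kg/short ton = 11667.5 BTU/short ton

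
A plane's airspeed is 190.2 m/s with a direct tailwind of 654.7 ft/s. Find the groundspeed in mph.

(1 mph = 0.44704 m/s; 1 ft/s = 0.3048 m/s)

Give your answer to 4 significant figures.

871.9 mph

190.2 m/s (already m/s)
654.7 ft/s × 0.3048 → 199.553 m/s
Combined: 190.2 + 199.553 = 389.753 m/s
In mph: 389.753 / 0.44704 = 871.853 mph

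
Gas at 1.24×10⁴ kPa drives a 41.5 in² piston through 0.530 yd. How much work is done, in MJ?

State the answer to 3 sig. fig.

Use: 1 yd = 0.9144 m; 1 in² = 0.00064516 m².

0.161 MJ

1.24×10⁴ kPa → 1.24×10⁷ Pa
41.5 in² → 0.0267741 m²
F = P × A = 1.24×10⁷ × 0.0267741 = 331999 N
0.530 yd → 0.484632 m
W = F × d = 331999 × 0.484632 = 160897 J
In MJ: 160897 / 1000000 = 0.160897 MJ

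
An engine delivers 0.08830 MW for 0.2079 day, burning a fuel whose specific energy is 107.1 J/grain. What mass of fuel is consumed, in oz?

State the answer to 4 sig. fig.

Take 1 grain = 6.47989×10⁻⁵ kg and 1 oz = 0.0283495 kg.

3.385×10⁴ oz

0.08830 MW → 88300 W
0.2079 day → 17962.6 s
E = P × t = 88300 × 17962.6 = 1.5861×10⁹ J
107.1 J/grain → 1.65281×10⁶ J/kg
m = E / e_s = 1.5861×10⁹ / 1.65281×10⁶ = 959.638 kg
In oz: 959.638 / 0.0283495 = 33850.3 oz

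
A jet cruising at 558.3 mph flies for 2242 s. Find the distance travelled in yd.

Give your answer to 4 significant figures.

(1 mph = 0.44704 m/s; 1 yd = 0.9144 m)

6.119×10⁵ yd

558.3 mph × 0.44704 → 249.582 m/s
d = v × t = 249.582 m/s × 2242 s = 559563 m
559563 m ÷ (0.9144 m/yd) = 611946 yd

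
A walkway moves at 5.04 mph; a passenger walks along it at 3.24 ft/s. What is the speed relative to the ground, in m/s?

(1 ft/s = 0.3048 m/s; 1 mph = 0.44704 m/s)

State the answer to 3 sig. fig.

5.04 mph × 0.44704 = 2.25308 m/s
3.24 ft/s × 0.3048 = 0.987552 m/s
Combined: 2.25308 + 0.987552 = 3.24063 m/s

3.24 m/s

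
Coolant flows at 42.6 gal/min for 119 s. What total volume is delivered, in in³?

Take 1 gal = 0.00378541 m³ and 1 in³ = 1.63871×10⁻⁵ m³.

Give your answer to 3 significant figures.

1.95×10⁴ in³

42.6 gal/min → 0.00268764 m³/s
V = Q × t = 0.00268764 × 119 = 0.319829 m³
In in³: 0.319829 / 1.63871×10⁻⁵ = 19517.1 in³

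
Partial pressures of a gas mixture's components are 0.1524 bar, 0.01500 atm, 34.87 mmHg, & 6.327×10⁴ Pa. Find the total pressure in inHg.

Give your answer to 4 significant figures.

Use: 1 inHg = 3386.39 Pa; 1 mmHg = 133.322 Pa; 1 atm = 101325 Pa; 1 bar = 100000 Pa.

0.1524 bar × 100000 = 15240 Pa
0.01500 atm × 101325 = 1519.88 Pa
34.87 mmHg × 133.322 = 4648.94 Pa
6.327×10⁴ Pa (already Pa)
Sum: 15240 + 1519.88 + 4648.94 + 63270 = 84678.8 Pa
In inHg: 84678.8 / 3386.39 = 25.0056 inHg

25.01 inHg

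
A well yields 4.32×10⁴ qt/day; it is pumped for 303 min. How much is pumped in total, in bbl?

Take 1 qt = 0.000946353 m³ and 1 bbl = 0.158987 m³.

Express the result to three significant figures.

4.32×10⁴ qt/day → 4.73176×10⁻⁴ m³/s
303 min → 18180 s
V = Q × t = 4.73176×10⁻⁴ × 18180 = 8.60234 m³
In bbl: 8.60234 / 0.158987 = 54.1072 bbl

54.1 bbl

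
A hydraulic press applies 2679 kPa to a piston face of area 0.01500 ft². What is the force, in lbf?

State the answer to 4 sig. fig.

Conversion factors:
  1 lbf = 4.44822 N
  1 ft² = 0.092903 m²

2679 kPa × 1000 = 2.679×10⁶ Pa
0.01500 ft² × 0.092903 = 0.00139354 m²
F = P × A = 2.679×10⁶ Pa × 0.00139354 m² = 3733.29 N
3733.29 N ÷ (4.44822 N/lbf) = 839.277 lbf

839.3 lbf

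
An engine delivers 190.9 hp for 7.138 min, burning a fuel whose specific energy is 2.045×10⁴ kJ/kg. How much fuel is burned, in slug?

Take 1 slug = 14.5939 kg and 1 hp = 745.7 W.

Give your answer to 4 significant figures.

190.9 hp → 142354 W
7.138 min → 428.28 s
E = P × t = 142354 × 428.28 = 6.09674×10⁷ J
2.045×10⁴ kJ/kg → 2.045×10⁷ J/kg
m = E / e_s = 6.09674×10⁷ / 2.045×10⁷ = 2.98129 kg
In slug: 2.98129 / 14.5939 = 0.204283 slug

0.2043 slug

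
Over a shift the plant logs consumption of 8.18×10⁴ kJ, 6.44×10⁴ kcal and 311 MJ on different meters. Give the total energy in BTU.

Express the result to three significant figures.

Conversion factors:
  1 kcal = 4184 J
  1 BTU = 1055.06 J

6.28×10⁵ BTU

8.18×10⁴ kJ × 1000 → 8.18×10⁷ J
6.44×10⁴ kcal × 4184 → 2.6945×10⁸ J
311 MJ × 1000000 → 3.11×10⁸ J
Combined: 8.18×10⁷ + 2.6945×10⁸ + 3.11×10⁸ = 6.6225×10⁸ J
In BTU: 6.6225×10⁸ / 1055.06 = 627689 BTU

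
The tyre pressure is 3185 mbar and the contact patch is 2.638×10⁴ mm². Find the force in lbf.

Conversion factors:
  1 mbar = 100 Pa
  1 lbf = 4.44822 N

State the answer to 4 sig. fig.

1889 lbf

3185 mbar × 100 = 318500 Pa
2.638×10⁴ mm² × 10⁻⁶ = 0.02638 m²
F = P × A = 318500 Pa × 0.02638 m² = 8402.03 N
8402.03 N ÷ (4.44822 N/lbf) = 1888.85 lbf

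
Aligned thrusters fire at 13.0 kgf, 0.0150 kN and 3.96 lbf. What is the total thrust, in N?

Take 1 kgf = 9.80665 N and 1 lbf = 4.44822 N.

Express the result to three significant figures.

160 N

13.0 kgf × 9.80665 → 127.486 N
0.0150 kN × 1000 → 15 N
3.96 lbf × 4.44822 → 17.615 N
Total: 127.486 + 15 + 17.615 = 160.101 N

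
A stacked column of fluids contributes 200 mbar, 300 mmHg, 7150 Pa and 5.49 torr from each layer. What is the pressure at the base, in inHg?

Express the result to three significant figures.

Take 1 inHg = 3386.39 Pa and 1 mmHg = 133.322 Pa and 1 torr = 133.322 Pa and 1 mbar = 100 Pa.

200 mbar × 100 = 20000 Pa
300 mmHg × 133.322 = 39996.6 Pa
7150 Pa (already Pa)
5.49 torr × 133.322 = 731.938 Pa
Combined: 20000 + 39996.6 + 7150 + 731.938 = 67878.5 Pa
In inHg: 67878.5 / 3386.39 = 20.0445 inHg

20.0 inHg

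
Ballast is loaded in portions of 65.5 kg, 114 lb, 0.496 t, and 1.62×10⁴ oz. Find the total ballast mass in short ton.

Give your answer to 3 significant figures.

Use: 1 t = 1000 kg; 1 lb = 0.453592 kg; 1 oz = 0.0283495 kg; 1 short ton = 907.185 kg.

1.18 short ton

65.5 kg (already kg)
114 lb × 0.453592 → 51.7095 kg
0.496 t × 1000 → 496 kg
1.62×10⁴ oz × 0.0283495 → 459.262 kg
Sum: 65.5 + 51.7095 + 496 + 459.262 = 1072.47 kg
In short ton: 1072.47 / 907.185 = 1.1822 short ton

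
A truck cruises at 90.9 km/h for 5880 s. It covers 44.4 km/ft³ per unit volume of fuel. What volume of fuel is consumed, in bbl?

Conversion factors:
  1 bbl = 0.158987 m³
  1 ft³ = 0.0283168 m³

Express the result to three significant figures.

90.9 km/h → 25.25 m/s
d = v × t = 25.25 × 5880 = 148470 m
44.4 km/ft³ → 1.56797×10⁶ m/m³
V = d / (distance per unit fuel) = 148470 / 1.56797×10⁶ = 0.0946893 m³
In bbl: 0.0946893 / 0.158987 = 0.595579 bbl

0.596 bbl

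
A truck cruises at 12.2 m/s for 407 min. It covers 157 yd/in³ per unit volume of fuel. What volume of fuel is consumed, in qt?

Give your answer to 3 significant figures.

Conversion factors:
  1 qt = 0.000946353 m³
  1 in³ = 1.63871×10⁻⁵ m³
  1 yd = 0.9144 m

407 min → 24420 s
d = v × t = 12.2 × 24420 = 297924 m
157 yd/in³ → 8.7606×10⁶ m/m³
V = d / (distance per unit fuel) = 297924 / 8.7606×10⁶ = 0.0340073 m³
In qt: 0.0340073 / 0.000946353 = 35.9351 qt

35.9 qt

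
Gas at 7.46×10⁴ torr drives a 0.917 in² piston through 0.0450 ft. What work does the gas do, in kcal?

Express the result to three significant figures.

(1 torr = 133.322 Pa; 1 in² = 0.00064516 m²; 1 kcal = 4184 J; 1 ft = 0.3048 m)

0.0193 kcal

7.46×10⁴ torr → 9.94582×10⁶ Pa
0.917 in² → 5.91612×10⁻⁴ m²
F = P × A = 9.94582×10⁶ × 5.91612×10⁻⁴ = 5884.07 N
0.0450 ft → 0.013716 m
W = F × d = 5884.07 × 0.013716 = 80.7059 J
In kcal: 80.7059 / 4184 = 0.0192892 kcal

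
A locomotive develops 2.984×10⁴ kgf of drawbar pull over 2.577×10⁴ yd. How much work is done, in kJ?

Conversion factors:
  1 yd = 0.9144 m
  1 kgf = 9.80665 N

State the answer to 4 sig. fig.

6.896×10⁶ kJ

2.984×10⁴ kgf × 9.80665 = 292630 N
2.577×10⁴ yd × 0.9144 = 23564.1 m
W = F × d = 292630 N × 23564.1 m = 6.89556×10⁹ J
6.89556×10⁹ J ÷ (1000 J/kJ) = 6.89556×10⁶ kJ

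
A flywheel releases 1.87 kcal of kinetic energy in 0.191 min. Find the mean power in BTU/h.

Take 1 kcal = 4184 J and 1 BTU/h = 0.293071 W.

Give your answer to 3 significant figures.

1.87 kcal × 4184 → 7824.08 J
0.191 min × 60 → 11.46 s
P = E / t = 7824.08 J / 11.46 s = 682.729 W
682.729 W ÷ (0.293071 W/BTU/h) = 2329.57 BTU/h

2330 BTU/h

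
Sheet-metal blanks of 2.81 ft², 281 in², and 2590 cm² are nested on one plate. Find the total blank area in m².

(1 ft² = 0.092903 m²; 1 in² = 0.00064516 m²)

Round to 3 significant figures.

0.701 m²

2.81 ft² × 0.092903 = 0.261057 m²
281 in² × 0.00064516 = 0.18129 m²
2590 cm² × 0.0001 = 0.259 m²
Total: 0.261057 + 0.18129 + 0.259 = 0.701347 m²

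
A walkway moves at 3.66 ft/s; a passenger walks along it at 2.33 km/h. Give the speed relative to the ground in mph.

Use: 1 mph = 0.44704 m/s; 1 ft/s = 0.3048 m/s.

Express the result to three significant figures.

3.66 ft/s × 0.3048 → 1.11557 m/s
2.33 km/h × (1/3.6) → 0.647222 m/s
Sum: 1.11557 + 0.647222 = 1.76279 m/s
In mph: 1.76279 / 0.44704 = 3.94325 mph

3.94 mph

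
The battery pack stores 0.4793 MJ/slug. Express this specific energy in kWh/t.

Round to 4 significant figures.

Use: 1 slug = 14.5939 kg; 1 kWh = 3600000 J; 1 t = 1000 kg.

0.4793 MJ/slug × 1000000 J/MJ ÷ 14.5939 kg/slug = 32842.5 J/kg
32842.5 J/kg ÷ 3600000 J/kWh × 1000 kg/t = 9.12292 kWh/t

9.123 kWh/t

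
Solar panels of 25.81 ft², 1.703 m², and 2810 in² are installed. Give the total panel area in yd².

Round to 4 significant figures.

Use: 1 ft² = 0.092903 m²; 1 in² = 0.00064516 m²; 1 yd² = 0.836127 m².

7.073 yd²

25.81 ft² × 0.092903 = 2.39783 m²
1.703 m² (already m²)
2810 in² × 0.00064516 = 1.8129 m²
Total: 2.39783 + 1.703 + 1.8129 = 5.91373 m²
In yd²: 5.91373 / 0.836127 = 7.07277 yd²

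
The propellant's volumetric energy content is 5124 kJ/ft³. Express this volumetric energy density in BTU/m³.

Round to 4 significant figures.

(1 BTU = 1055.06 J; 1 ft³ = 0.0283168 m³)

1.715×10⁵ BTU/m³

5124 kJ/ft³ × 1000 J/kJ ÷ 0.0283168 m³/ft³ = 1.80953×10⁸ J/m³
1.80953×10⁸ J/m³ ÷ 1055.06 J/BTU = 171510 BTU/m³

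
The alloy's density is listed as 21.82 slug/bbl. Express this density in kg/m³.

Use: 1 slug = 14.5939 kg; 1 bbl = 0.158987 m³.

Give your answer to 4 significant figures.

2003 kg/m³

21.82 slug/bbl × 14.5939 kg/slug ÷ 0.158987 m³/bbl = 2002.92 kg/m³
2002.92 kg/m³  = 2002.92 kg/m³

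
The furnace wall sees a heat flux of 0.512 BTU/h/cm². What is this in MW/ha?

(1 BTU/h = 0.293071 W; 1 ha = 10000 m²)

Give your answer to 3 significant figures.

0.512 BTU/h/cm² × 0.293071 W/BTU/h ÷ 0.0001 m²/cm² = 1500.52 W/m²
1500.52 W/m² ÷ 1000000 W/MW × 10000 m²/ha = 15.0052 MW/ha

15.0 MW/ha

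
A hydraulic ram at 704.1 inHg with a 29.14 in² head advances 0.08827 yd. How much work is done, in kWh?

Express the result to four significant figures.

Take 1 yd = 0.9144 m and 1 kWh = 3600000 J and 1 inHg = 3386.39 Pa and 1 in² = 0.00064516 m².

704.1 inHg → 2.38436×10⁶ Pa
29.14 in² → 0.0188 m²
F = P × A = 2.38436×10⁶ × 0.0188 = 44826 N
0.08827 yd → 0.0807141 m
W = F × d = 44826 × 0.0807141 = 3618.09 J
In kWh: 3618.09 / 3600000 = 0.00100503 kWh

0.001005 kWh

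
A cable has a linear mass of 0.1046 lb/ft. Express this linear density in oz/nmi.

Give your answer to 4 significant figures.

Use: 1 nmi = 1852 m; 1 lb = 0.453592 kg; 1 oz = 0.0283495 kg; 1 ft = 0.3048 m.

1.017×10⁴ oz/nmi

0.1046 lb/ft × 0.453592 kg/lb ÷ 0.3048 m/ft = 0.155662 kg/m
0.155662 kg/m ÷ 0.0283495 kg/oz × 1852 m/nmi = 10169 oz/nmi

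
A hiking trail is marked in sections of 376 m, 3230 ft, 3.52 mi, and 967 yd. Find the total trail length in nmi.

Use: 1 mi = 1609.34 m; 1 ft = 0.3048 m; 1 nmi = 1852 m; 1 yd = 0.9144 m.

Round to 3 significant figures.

4.27 nmi

376 m (already m)
3230 ft × 0.3048 → 984.504 m
3.52 mi × 1609.34 → 5664.88 m
967 yd × 0.9144 → 884.225 m
Combined: 376 + 984.504 + 5664.88 + 884.225 = 7909.61 m
In nmi: 7909.61 / 1852 = 4.27085 nmi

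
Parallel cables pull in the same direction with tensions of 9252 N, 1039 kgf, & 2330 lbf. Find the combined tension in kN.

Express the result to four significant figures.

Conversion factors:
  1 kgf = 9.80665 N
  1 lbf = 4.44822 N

29.81 kN

9252 N (already N)
1039 kgf × 9.80665 → 10189.1 N
2330 lbf × 4.44822 → 10364.4 N
Combined: 9252 + 10189.1 + 10364.4 = 29805.5 N
In kN: 29805.5 / 1000 = 29.8055 kN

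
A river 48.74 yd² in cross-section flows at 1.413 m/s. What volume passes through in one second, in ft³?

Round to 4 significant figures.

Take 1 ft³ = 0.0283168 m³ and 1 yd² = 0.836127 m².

48.74 yd² × 0.836127 = 40.7528 m²
V = v × A × t = 1.413 m/s × 40.7528 m² × 1 s = 57.5837 m³
57.5837 m³ ÷ (0.0283168 m³/ft³) = 2033.55 ft³

2034 ft³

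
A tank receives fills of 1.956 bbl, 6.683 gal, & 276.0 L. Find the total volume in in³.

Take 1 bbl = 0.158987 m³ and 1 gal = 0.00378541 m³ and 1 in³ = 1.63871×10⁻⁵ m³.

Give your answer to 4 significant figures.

1.956 bbl × 0.158987 = 0.310979 m³
6.683 gal × 0.00378541 = 0.0252979 m³
276.0 L × 0.001 = 0.276 m³
Sum: 0.310979 + 0.0252979 + 0.276 = 0.612277 m³
In in³: 0.612277 / 1.63871×10⁻⁵ = 37363.4 in³

3.736×10⁴ in³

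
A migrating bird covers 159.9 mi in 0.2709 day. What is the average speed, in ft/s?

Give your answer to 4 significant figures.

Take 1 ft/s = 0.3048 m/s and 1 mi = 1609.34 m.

36.07 ft/s

159.9 mi × 1609.34 = 257333 m
0.2709 day × 86400 = 23405.8 s
v = d / t = 257333 m / 23405.8 s = 10.9944 m/s
10.9944 m/s ÷ (0.3048 m/s/ft/s) = 36.0709 ft/s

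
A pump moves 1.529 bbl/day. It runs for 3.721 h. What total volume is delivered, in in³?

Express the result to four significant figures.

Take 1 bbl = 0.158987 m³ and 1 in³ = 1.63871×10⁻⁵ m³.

1.529 bbl/day → 2.81355×10⁻⁶ m³/s
3.721 h → 13395.6 s
V = Q × t = 2.81355×10⁻⁶ × 13395.6 = 0.0376892 m³
In in³: 0.0376892 / 1.63871×10⁻⁵ = 2299.93 in³

2300 in³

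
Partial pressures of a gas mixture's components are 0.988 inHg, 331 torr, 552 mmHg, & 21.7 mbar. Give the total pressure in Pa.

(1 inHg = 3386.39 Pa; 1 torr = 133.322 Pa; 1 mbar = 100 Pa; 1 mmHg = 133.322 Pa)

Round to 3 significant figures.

0.988 inHg × 3386.39 = 3345.75 Pa
331 torr × 133.322 = 44129.6 Pa
552 mmHg × 133.322 = 73593.7 Pa
21.7 mbar × 100 = 2170 Pa
Sum: 3345.75 + 44129.6 + 73593.7 + 2170 = 123239 Pa

1.23×10⁵ Pa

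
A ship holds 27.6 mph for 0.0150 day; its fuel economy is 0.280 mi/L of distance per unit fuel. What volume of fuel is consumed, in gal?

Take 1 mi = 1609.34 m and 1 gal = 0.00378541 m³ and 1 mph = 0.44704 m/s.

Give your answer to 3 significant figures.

9.37 gal

27.6 mph → 12.3383 m/s
0.0150 day → 1296 s
d = v × t = 12.3383 × 1296 = 15990.4 m
0.280 mi/L → 450615 m/m³
V = d / (distance per unit fuel) = 15990.4 / 450615 = 0.0354857 m³
In gal: 0.0354857 / 0.00378541 = 9.37433 gal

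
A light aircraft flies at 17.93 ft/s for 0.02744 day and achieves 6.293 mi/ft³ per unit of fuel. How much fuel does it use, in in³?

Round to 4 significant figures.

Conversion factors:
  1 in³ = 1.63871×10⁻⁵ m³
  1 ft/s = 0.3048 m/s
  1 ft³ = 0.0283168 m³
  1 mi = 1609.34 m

17.93 ft/s → 5.46506 m/s
0.02744 day → 2370.82 s
d = v × t = 5.46506 × 2370.82 = 12956.7 m
6.293 mi/ft³ → 357653 m/m³
V = d / (distance per unit fuel) = 12956.7 / 357653 = 0.036227 m³
In in³: 0.036227 / 1.63871×10⁻⁵ = 2210.7 in³

2211 in³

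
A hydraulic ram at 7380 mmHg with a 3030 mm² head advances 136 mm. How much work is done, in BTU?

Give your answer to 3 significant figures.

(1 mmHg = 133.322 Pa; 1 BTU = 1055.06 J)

7380 mmHg → 983916 Pa
3030 mm² → 0.00303 m²
F = P × A = 983916 × 0.00303 = 2981.27 N
136 mm → 0.136 m
W = F × d = 2981.27 × 0.136 = 405.453 J
In BTU: 405.453 / 1055.06 = 0.384294 BTU

0.384 BTU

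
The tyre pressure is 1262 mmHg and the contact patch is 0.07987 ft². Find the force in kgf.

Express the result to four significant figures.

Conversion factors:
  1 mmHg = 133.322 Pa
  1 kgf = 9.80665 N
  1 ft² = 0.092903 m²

1262 mmHg × 133.322 = 168252 Pa
0.07987 ft² × 0.092903 = 0.00742016 m²
F = P × A = 168252 Pa × 0.00742016 m² = 1248.46 N
1248.46 N ÷ (9.80665 N/kgf) = 127.307 kgf

127.3 kgf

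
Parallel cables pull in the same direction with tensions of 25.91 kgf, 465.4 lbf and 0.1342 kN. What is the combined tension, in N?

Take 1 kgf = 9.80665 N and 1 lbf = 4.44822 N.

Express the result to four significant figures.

2458 N

25.91 kgf × 9.80665 → 254.09 N
465.4 lbf × 4.44822 → 2070.2 N
0.1342 kN × 1000 → 134.2 N
Combined: 254.09 + 2070.2 + 134.2 = 2458.49 N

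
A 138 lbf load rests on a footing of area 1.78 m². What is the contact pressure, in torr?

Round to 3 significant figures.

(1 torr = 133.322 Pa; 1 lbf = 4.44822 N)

138 lbf × 4.44822 = 613.854 N
P = F / A = 613.854 N / 1.78 m² = 344.862 Pa
344.862 Pa ÷ (133.322 Pa/torr) = 2.58668 torr

2.59 torr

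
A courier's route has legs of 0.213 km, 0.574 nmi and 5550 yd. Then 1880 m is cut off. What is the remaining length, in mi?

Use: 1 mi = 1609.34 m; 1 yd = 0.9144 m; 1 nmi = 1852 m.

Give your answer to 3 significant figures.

0.213 km × 1000 = 213 m
0.574 nmi × 1852 = 1063.05 m
5550 yd × 0.9144 = 5074.92 m
1880 m (already m)
Sum: 213 + 1063.05 + 5074.92 − 1880 = 4470.97 m
In mi: 4470.97 / 1609.34 = 2.77814 mi

2.78 mi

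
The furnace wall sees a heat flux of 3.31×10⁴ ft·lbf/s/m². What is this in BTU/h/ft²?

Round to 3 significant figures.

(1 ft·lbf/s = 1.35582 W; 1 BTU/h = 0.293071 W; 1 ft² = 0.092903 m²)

1.42×10⁴ BTU/h/ft²

3.31×10⁴ ft·lbf/s/m² × 1.35582 W/ft·lbf/s = 44877.6 W/m²
44877.6 W/m² ÷ 0.293071 W/BTU/h × 0.092903 m²/ft² = 14226.1 BTU/h/ft²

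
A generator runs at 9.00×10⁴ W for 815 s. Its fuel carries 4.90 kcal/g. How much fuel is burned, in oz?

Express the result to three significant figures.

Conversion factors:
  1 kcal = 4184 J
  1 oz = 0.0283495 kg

126 oz

E = P × t = 90000 × 815 = 7.335×10⁷ J
4.90 kcal/g → 2.05016×10⁷ J/kg
m = E / e_s = 7.335×10⁷ / 2.05016×10⁷ = 3.57777 kg
In oz: 3.57777 / 0.0283495 = 126.202 oz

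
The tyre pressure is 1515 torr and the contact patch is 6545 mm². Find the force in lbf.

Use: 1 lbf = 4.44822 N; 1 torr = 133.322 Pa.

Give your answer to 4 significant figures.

297.2 lbf

1515 torr × 133.322 → 201983 Pa
6545 mm² × 10⁻⁶ → 0.006545 m²
F = P × A = 201983 Pa × 0.006545 m² = 1321.98 N
1321.98 N ÷ (4.44822 N/lbf) = 297.193 lbf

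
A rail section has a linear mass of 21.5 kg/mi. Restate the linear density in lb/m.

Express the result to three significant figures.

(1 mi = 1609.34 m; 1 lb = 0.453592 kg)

21.5 kg/mi ÷ 1609.34 m/mi = 0.0133595 kg/m
0.0133595 kg/m ÷ 0.453592 kg/lb = 0.0294527 lb/m

0.0295 lb/m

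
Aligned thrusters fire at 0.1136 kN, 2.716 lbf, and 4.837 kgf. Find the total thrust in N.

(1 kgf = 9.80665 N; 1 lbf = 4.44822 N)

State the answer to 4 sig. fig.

0.1136 kN × 1000 = 113.6 N
2.716 lbf × 4.44822 = 12.0814 N
4.837 kgf × 9.80665 = 47.4348 N
Total: 113.6 + 12.0814 + 47.4348 = 173.116 N

173.1 N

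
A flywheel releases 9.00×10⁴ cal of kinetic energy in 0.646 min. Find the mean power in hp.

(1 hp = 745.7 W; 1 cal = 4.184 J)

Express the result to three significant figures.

9.00×10⁴ cal × 4.184 = 376560 J
0.646 min × 60 = 38.76 s
P = E / t = 376560 J / 38.76 s = 9715.17 W
9715.17 W ÷ (745.7 W/hp) = 13.0283 hp

13.0 hp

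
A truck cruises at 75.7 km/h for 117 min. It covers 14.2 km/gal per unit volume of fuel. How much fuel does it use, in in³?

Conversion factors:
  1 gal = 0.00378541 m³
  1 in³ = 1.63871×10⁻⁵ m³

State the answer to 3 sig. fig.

75.7 km/h → 21.0278 m/s
117 min → 7020 s
d = v × t = 21.0278 × 7020 = 147615 m
14.2 km/gal → 3.75124×10⁶ m/m³
V = d / (distance per unit fuel) = 147615 / 3.75124×10⁶ = 0.039351 m³
In in³: 0.039351 / 1.63871×10⁻⁵ = 2401.34 in³

2400 in³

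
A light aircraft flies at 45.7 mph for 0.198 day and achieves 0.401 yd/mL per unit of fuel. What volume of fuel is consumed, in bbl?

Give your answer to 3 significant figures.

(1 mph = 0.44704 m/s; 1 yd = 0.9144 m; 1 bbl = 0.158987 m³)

45.7 mph → 20.4297 m/s
0.198 day → 17107.2 s
d = v × t = 20.4297 × 17107.2 = 349495 m
0.401 yd/mL → 366674 m/m³
V = d / (distance per unit fuel) = 349495 / 366674 = 0.953149 m³
In bbl: 0.953149 / 0.158987 = 5.99514 bbl

6.00 bbl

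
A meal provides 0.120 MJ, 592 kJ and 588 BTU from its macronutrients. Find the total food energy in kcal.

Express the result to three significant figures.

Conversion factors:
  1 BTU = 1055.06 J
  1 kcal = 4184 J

318 kcal

0.120 MJ × 1000000 = 120000 J
592 kJ × 1000 = 592000 J
588 BTU × 1055.06 = 620375 J
Sum: 120000 + 592000 + 620375 = 1.33238×10⁶ J
In kcal: 1.33238×10⁶ / 4184 = 318.446 kcal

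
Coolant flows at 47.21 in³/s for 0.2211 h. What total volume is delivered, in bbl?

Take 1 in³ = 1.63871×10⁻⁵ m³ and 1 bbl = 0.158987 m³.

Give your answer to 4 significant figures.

47.21 in³/s → 7.73635×10⁻⁴ m³/s
0.2211 h → 795.96 s
V = Q × t = 7.73635×10⁻⁴ × 795.96 = 0.615783 m³
In bbl: 0.615783 / 0.158987 = 3.87317 bbl

3.873 bbl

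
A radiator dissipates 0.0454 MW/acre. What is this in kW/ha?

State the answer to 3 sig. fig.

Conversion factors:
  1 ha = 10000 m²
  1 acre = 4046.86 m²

112 kW/ha

0.0454 MW/acre × 1000000 W/MW ÷ 4046.86 m²/acre = 11.2186 W/m²
11.2186 W/m² ÷ 1000 W/kW × 10000 m²/ha = 112.186 kW/ha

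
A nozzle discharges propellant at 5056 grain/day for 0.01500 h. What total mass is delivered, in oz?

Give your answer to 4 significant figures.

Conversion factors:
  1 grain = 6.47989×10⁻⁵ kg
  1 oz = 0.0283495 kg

5056 grain/day → 3.79194×10⁻⁶ kg/s
0.01500 h → 54 s
m = ṁ × t = 3.79194×10⁻⁶ × 54 = 2.04765×10⁻⁴ kg
In oz: 2.04765×10⁻⁴ / 0.0283495 = 0.00722288 oz

0.007223 oz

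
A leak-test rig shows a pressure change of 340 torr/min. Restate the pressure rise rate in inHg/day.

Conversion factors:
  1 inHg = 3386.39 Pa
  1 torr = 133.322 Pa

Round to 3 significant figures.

1.93×10⁴ inHg/day

340 torr/min × 133.322 Pa/torr ÷ 60 s/min = 755.491 Pa/s
755.491 Pa/s ÷ 3386.39 Pa/inHg × 86400 s/day = 19275.5 inHg/day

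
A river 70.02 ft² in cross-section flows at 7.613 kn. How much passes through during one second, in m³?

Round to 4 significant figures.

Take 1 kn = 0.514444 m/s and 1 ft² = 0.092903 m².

7.613 kn × 0.514444 = 3.91646 m/s
70.02 ft² × 0.092903 = 6.50507 m²
V = v × A × t = 3.91646 m/s × 6.50507 m² × 1 s = 25.4768 m³

25.48 m³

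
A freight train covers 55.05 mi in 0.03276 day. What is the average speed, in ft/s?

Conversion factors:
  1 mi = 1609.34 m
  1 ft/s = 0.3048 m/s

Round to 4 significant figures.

102.7 ft/s

55.05 mi × 1609.34 = 88594.2 m
0.03276 day × 86400 = 2830.46 s
v = d / t = 88594.2 m / 2830.46 s = 31.3003 m/s
31.3003 m/s ÷ (0.3048 m/s/ft/s) = 102.691 ft/s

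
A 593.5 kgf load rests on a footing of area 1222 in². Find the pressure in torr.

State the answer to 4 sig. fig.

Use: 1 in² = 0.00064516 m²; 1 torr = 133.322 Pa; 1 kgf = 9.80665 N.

593.5 kgf × 9.80665 = 5820.25 N
1222 in² × 0.00064516 = 0.788386 m²
P = F / A = 5820.25 N / 0.788386 m² = 7382.49 Pa
7382.49 Pa ÷ (133.322 Pa/torr) = 55.3734 torr

55.37 torr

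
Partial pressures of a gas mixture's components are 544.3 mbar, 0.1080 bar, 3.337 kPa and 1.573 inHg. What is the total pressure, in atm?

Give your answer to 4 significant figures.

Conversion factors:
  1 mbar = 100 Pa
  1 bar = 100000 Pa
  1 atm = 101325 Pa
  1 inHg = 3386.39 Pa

0.7293 atm

544.3 mbar × 100 = 54430 Pa
0.1080 bar × 100000 = 10800 Pa
3.337 kPa × 1000 = 3337 Pa
1.573 inHg × 3386.39 = 5326.79 Pa
Sum: 54430 + 10800 + 3337 + 5326.79 = 73893.8 Pa
In atm: 73893.8 / 101325 = 0.729275 atm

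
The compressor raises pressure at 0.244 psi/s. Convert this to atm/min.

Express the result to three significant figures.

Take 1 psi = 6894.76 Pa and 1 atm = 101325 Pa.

0.244 psi/s × 6894.76 Pa/psi = 1682.32 Pa/s
1682.32 Pa/s ÷ 101325 Pa/atm × 60 s/min = 0.996192 atm/min

0.996 atm/min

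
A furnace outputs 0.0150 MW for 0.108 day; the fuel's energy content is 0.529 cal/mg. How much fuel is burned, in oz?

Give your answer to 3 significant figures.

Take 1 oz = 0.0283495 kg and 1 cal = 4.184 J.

2230 oz

0.0150 MW → 15000 W
0.108 day → 9331.2 s
E = P × t = 15000 × 9331.2 = 1.39968×10⁸ J
0.529 cal/mg → 2.21334×10⁶ J/kg
m = E / e_s = 1.39968×10⁸ / 2.21334×10⁶ = 63.2384 kg
In oz: 63.2384 / 0.0283495 = 2230.67 oz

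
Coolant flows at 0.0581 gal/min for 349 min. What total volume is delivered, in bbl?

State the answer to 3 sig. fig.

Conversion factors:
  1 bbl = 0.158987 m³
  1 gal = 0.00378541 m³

0.483 bbl

0.0581 gal/min → 3.66554×10⁻⁶ m³/s
349 min → 20940 s
V = Q × t = 3.66554×10⁻⁶ × 20940 = 0.0767564 m³
In bbl: 0.0767564 / 0.158987 = 0.482784 bbl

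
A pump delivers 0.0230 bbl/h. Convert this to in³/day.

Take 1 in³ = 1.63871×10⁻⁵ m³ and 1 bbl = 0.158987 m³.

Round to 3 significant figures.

5360 in³/day

0.0230 bbl/h × 0.158987 m³/bbl ÷ 3600 s/h = 1.01575×10⁻⁶ m³/s
1.01575×10⁻⁶ m³/s ÷ 1.63871×10⁻⁵ m³/in³ × 86400 s/day = 5355.48 in³/day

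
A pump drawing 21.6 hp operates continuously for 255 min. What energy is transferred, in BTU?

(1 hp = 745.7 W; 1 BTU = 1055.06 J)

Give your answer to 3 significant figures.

21.6 hp × 745.7 = 16107.1 W
255 min × 60 = 15300 s
E = P × t = 16107.1 W × 15300 s = 2.46439×10⁸ J
2.46439×10⁸ J ÷ (1055.06 J/BTU) = 233578 BTU

2.34×10⁵ BTU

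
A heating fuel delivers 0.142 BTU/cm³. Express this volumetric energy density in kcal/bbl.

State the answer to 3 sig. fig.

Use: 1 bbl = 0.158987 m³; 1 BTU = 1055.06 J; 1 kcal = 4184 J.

5690 kcal/bbl

0.142 BTU/cm³ × 1055.06 J/BTU ÷ 10⁻⁶ m³/cm³ = 1.49819×10⁸ J/m³
1.49819×10⁸ J/m³ ÷ 4184 J/kcal × 0.158987 m³/bbl = 5692.94 kcal/bbl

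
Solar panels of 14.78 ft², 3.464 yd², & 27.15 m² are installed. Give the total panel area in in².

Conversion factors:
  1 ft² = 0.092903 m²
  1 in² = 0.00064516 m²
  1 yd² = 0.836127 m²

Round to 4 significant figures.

4.870×10⁴ in²

14.78 ft² × 0.092903 = 1.37311 m²
3.464 yd² × 0.836127 = 2.89634 m²
27.15 m² (already m²)
Combined: 1.37311 + 2.89634 + 27.15 = 31.4194 m²
In in²: 31.4194 / 0.00064516 = 48700.2 in²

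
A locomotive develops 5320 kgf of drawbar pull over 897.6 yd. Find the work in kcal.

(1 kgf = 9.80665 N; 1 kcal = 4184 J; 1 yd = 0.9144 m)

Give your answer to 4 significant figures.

1.023×10⁴ kcal

5320 kgf × 9.80665 = 52171.4 N
897.6 yd × 0.9144 = 820.765 m
W = F × d = 52171.4 N × 820.765 m = 4.28205×10⁷ J
4.28205×10⁷ J ÷ (4184 J/kcal) = 10234.3 kcal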